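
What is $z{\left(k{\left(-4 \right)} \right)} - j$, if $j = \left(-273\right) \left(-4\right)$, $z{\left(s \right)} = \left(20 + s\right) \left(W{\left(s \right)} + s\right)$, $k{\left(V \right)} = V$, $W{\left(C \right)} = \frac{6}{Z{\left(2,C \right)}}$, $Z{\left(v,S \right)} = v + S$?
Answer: $-1204$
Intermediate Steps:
$Z{\left(v,S \right)} = S + v$
$W{\left(C \right)} = \frac{6}{2 + C}$ ($W{\left(C \right)} = \frac{6}{C + 2} = \frac{6}{2 + C}$)
$z{\left(s \right)} = \left(20 + s\right) \left(s + \frac{6}{2 + s}\right)$ ($z{\left(s \right)} = \left(20 + s\right) \left(\frac{6}{2 + s} + s\right) = \left(20 + s\right) \left(s + \frac{6}{2 + s}\right)$)
$j = 1092$
$z{\left(k{\left(-4 \right)} \right)} - j = \frac{120 + 6 \left(-4\right) - 4 \left(2 - 4\right) \left(20 - 4\right)}{2 - 4} - 1092 = \frac{120 - 24 - \left(-8\right) 16}{-2} - 1092 = - \frac{120 - 24 + 128}{2} - 1092 = \left(- \frac{1}{2}\right) 224 - 1092 = -112 - 1092 = -1204$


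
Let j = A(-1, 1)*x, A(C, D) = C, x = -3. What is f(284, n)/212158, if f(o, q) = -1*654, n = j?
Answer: -327/106079 ≈ -0.0030826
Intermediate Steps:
j = 3 (j = -1*(-3) = 3)
n = 3
f(o, q) = -654
f(284, n)/212158 = -654/212158 = -654*1/212158 = -327/106079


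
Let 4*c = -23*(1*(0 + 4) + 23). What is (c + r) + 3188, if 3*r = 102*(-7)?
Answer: 11179/4 ≈ 2794.8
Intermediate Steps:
r = -238 (r = (102*(-7))/3 = (⅓)*(-714) = -238)
c = -621/4 (c = (-23*(1*(0 + 4) + 23))/4 = (-23*(1*4 + 23))/4 = (-23*(4 + 23))/4 = (-23*27)/4 = (¼)*(-621) = -621/4 ≈ -155.25)
(c + r) + 3188 = (-621/4 - 238) + 3188 = -1573/4 + 3188 = 11179/4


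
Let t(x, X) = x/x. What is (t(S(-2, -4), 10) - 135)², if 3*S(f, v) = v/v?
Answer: 17956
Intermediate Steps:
S(f, v) = ⅓ (S(f, v) = (v/v)/3 = (⅓)*1 = ⅓)
t(x, X) = 1
(t(S(-2, -4), 10) - 135)² = (1 - 135)² = (-134)² = 17956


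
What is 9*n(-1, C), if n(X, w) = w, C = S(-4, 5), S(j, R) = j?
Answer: -36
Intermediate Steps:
C = -4
9*n(-1, C) = 9*(-4) = -36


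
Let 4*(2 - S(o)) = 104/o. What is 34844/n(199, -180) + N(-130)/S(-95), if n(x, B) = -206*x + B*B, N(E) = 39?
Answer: 4052411/309384 ≈ 13.098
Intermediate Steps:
S(o) = 2 - 26/o
n(x, B) = B² - 206*x (n(x, B) = -206*x + B² = B² - 206*x)
34844/n(199, -180) + N(-130)/S(-95) = 34844/((-180)² - 206*199) + 39/(2 - 26/(-95)) = 34844/(32400 - 40994) + 39/(2 - 26*(-1/95)) = 34844/(-8594) + 39/(2 + 26/95) = 34844*(-1/8594) + 39/(216/95) = -17422/4297 + 39*(95/216) = -17422/4297 + 1235/72 = 4052411/309384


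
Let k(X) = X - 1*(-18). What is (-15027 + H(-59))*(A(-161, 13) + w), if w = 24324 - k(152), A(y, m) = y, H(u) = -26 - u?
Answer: -359751042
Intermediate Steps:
k(X) = 18 + X (k(X) = X + 18 = 18 + X)
w = 24154 (w = 24324 - (18 + 152) = 24324 - 1*170 = 24324 - 170 = 24154)
(-15027 + H(-59))*(A(-161, 13) + w) = (-15027 + (-26 - 1*(-59)))*(-161 + 24154) = (-15027 + (-26 + 59))*23993 = (-15027 + 33)*23993 = -14994*23993 = -359751042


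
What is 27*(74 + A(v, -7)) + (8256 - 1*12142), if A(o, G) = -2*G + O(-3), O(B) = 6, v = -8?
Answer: -1348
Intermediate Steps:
A(o, G) = 6 - 2*G (A(o, G) = -2*G + 6 = 6 - 2*G)
27*(74 + A(v, -7)) + (8256 - 1*12142) = 27*(74 + (6 - 2*(-7))) + (8256 - 1*12142) = 27*(74 + (6 + 14)) + (8256 - 12142) = 27*(74 + 20) - 3886 = 27*94 - 3886 = 2538 - 3886 = -1348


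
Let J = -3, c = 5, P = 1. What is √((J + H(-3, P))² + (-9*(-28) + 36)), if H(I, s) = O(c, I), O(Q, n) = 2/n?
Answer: √2713/3 ≈ 17.362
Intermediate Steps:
H(I, s) = 2/I
√((J + H(-3, P))² + (-9*(-28) + 36)) = √((-3 + 2/(-3))² + (-9*(-28) + 36)) = √((-3 + 2*(-⅓))² + (252 + 36)) = √((-3 - ⅔)² + 288) = √((-11/3)² + 288) = √(121/9 + 288) = √(2713/9) = √2713/3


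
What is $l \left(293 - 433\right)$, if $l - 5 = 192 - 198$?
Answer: $140$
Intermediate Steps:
$l = -1$ ($l = 5 + \left(192 - 198\right) = 5 - 6 = -1$)
$l \left(293 - 433\right) = - (293 - 433) = \left(-1\right) \left(-140\right) = 140$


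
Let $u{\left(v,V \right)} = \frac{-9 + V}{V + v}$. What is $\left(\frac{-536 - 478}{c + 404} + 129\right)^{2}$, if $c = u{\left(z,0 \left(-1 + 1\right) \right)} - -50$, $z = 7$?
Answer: $\frac{161365300209}{10042561} \approx 16068.0$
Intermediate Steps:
$u{\left(v,V \right)} = \frac{-9 + V}{V + v}$
$c = \frac{341}{7}$ ($c = \frac{-9 + 0 \left(-1 + 1\right)}{0 \left(-1 + 1\right) + 7} - -50 = \frac{-9 + 0 \cdot 0}{0 \cdot 0 + 7} + 50 = \frac{-9 + 0}{0 + 7} + 50 = \frac{1}{7} \left(-9\right) + 50 = - \frac{9}{7} + 50 = \frac{341}{7} \approx 48.714$)
$\left(\frac{-536 - 478}{c + 404} + 129\right)^{2} = \left(\frac{-536 - 478}{\frac{341}{7} + 404} + 129\right)^{2} = \left(- \frac{1014}{\frac{3169}{7}} + 129\right)^{2} = \left(\left(-1014\right) \frac{7}{3169} + 129\right)^{2} = \left(- \frac{7098}{3169} + 129\right)^{2} = \left(\frac{401703}{3169}\right)^{2} = \frac{161365300209}{10042561}$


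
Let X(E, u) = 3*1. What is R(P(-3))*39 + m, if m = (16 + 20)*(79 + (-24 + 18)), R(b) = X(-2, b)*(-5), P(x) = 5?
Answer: 2043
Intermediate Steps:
X(E, u) = 3
R(b) = -15 (R(b) = 3*(-5) = -15)
m = 2628 (m = 36*(79 - 6) = 36*73 = 2628)
R(P(-3))*39 + m = -15*39 + 2628 = -585 + 2628 = 2043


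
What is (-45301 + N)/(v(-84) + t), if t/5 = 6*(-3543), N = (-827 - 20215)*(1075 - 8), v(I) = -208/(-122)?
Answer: 1372324015/6483586 ≈ 211.66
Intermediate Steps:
v(I) = 104/61 (v(I) = -208*(-1/122) = 104/61)
N = -22451814 (N = -21042*1067 = -22451814)
t = -106290 (t = 5*(6*(-3543)) = 5*(-21258) = -106290)
(-45301 + N)/(v(-84) + t) = (-45301 - 22451814)/(104/61 - 106290) = -22497115/(-6483586/61) = -22497115*(-61/6483586) = 1372324015/6483586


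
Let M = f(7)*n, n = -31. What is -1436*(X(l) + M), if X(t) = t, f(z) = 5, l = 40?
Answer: 165140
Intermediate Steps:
M = -155 (M = 5*(-31) = -155)
-1436*(X(l) + M) = -1436*(40 - 155) = -1436*(-115) = 165140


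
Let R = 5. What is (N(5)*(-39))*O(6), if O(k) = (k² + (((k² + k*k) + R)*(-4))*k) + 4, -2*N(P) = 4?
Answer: -141024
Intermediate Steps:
N(P) = -2 (N(P) = -½*4 = -2)
O(k) = 4 + k² + k*(-20 - 8*k²) (O(k) = (k² + (((k² + k*k) + 5)*(-4))*k) + 4 = (k² + (((k² + k²) + 5)*(-4))*k) + 4 = (k² + ((2*k² + 5)*(-4))*k) + 4 = (k² + ((5 + 2*k²)*(-4))*k) + 4 = (k² + (-20 - 8*k²)*k) + 4 = (k² + k*(-20 - 8*k²)) + 4 = 4 + k² + k*(-20 - 8*k²))
(N(5)*(-39))*O(6) = (-2*(-39))*(4 + 6² - 20*6 - 8*6³) = 78*(4 + 36 - 120 - 8*216) = 78*(4 + 36 - 120 - 1728) = 78*(-1808) = -141024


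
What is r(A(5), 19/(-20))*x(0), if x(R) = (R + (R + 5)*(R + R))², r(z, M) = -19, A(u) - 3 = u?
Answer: 0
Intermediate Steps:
A(u) = 3 + u
x(R) = (R + 2*R*(5 + R))² (x(R) = (R + (5 + R)*(2*R))² = (R + 2*R*(5 + R))²)
r(A(5), 19/(-20))*x(0) = -19*0²*(11 + 2*0)² = -0*(11 + 0)² = -0*11² = -0*121 = -19*0 = 0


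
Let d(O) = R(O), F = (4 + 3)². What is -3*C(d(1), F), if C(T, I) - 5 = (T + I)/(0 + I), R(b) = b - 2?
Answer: -879/49 ≈ -17.939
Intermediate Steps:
F = 49 (F = 7² = 49)
R(b) = -2 + b
d(O) = -2 + O
C(T, I) = 5 + (I + T)/I (C(T, I) = 5 + (T + I)/(0 + I) = 5 + (I + T)/I)
-3*C(d(1), F) = -3*(6 + (-2 + 1)/49) = -3*(6 - 1*1/49) = -3*(6 - 1/49) = -3*293/49 = -879/49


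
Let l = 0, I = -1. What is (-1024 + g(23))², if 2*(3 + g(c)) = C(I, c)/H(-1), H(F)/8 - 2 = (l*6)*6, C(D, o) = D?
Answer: 1080108225/1024 ≈ 1.0548e+6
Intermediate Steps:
H(F) = 16 (H(F) = 16 + 8*((0*6)*6) = 16 + 8*(0*6) = 16 + 8*0 = 16 + 0 = 16)
g(c) = -97/32 (g(c) = -3 + (-1/16)/2 = -3 + (-1*1/16)/2 = -3 + (½)*(-1/16) = -3 - 1/32 = -97/32)
(-1024 + g(23))² = (-1024 - 97/32)² = (-32865/32)² = 1080108225/1024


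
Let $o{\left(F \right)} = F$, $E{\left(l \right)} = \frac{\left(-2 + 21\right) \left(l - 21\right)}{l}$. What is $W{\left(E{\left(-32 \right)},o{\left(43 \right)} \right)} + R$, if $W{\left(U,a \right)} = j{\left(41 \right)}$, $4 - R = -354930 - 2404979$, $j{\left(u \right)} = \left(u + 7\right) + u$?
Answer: $2760002$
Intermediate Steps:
$E{\left(l \right)} = \frac{-399 + 19 l}{l}$ ($E{\left(l \right)} = \frac{19 \left(-21 + l\right)}{l} = \frac{-399 + 19 l}{l}$)
$j{\left(u \right)} = 7 + 2 u$ ($j{\left(u \right)} = \left(7 + u\right) + u = 7 + 2 u$)
$R = 2759913$ ($R = 4 - \left(-354930 - 2404979\right) = 4 - -2759909 = 4 + 2759909 = 2759913$)
$W{\left(U,a \right)} = 89$ ($W{\left(U,a \right)} = 7 + 2 \cdot 41 = 7 + 82 = 89$)
$W{\left(E{\left(-32 \right)},o{\left(43 \right)} \right)} + R = 89 + 2759913 = 2760002$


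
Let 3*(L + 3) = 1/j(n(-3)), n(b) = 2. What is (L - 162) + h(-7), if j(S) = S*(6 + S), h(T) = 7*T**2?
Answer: 8545/48 ≈ 178.02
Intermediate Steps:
L = -143/48 (L = -3 + 1/(3*((2*(6 + 2)))) = -3 + 1/(3*((2*8))) = -3 + (1/3)/16 = -3 + (1/3)*(1/16) = -3 + 1/48 = -143/48 ≈ -2.9792)
(L - 162) + h(-7) = (-143/48 - 162) + 7*(-7)**2 = -7919/48 + 7*49 = -7919/48 + 343 = 8545/48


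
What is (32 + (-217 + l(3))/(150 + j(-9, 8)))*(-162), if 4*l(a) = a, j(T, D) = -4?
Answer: -1443663/292 ≈ -4944.1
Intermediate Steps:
l(a) = a/4
(32 + (-217 + l(3))/(150 + j(-9, 8)))*(-162) = (32 + (-217 + (¼)*3)/(150 - 4))*(-162) = (32 + (-217 + ¾)/146)*(-162) = (32 - 865/4*1/146)*(-162) = (32 - 865/584)*(-162) = (17823/584)*(-162) = -1443663/292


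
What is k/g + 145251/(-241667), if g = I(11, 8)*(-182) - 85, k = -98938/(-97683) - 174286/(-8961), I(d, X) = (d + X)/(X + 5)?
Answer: -16318666163352305/24750198076982157 ≈ -0.65934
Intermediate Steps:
I(d, X) = (X + d)/(5 + X)
k = 5970454252/291779121 (k = -98938*(-1/97683) - 174286*(-1/8961) = 98938/97683 + 174286/8961 = 5970454252/291779121 ≈ 20.462)
g = -351 (g = ((8 + 11)/(5 + 8))*(-182) - 85 = (19/13)*(-182) - 85 = -266 - 85 = -351)
k/g + 145251/(-241667) = (5970454252/291779121)/(-351) + 145251/(-241667) = (5970454252/291779121)*(-1/351) + 145251*(-1/241667) = -5970454252/102414471471 - 145251/241667 = -16318666163352305/24750198076982157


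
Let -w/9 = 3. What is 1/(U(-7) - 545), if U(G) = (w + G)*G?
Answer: -1/307 ≈ -0.0032573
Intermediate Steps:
w = -27 (w = -9*3 = -27)
U(G) = G*(-27 + G) (U(G) = (-27 + G)*G = G*(-27 + G))
1/(U(-7) - 545) = 1/(-7*(-27 - 7) - 545) = 1/(-7*(-34) - 545) = 1/(238 - 545) = 1/(-307) = -1/307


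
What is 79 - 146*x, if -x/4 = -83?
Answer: -48393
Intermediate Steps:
x = 332 (x = -4*(-83) = 332)
79 - 146*x = 79 - 146*332 = 79 - 48472 = -48393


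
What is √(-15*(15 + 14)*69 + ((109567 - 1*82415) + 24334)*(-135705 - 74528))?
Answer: I*√10824086253 ≈ 1.0404e+5*I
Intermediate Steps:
√(-15*(15 + 14)*69 + ((109567 - 1*82415) + 24334)*(-135705 - 74528)) = √(-15*29*69 + ((109567 - 82415) + 24334)*(-210233)) = √(-435*69 + (27152 + 24334)*(-210233)) = √(-30015 + 51486*(-210233)) = √(-30015 - 10824056238) = √(-10824086253) = I*√10824086253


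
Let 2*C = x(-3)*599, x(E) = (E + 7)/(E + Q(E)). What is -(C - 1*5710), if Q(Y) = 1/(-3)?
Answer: 30347/5 ≈ 6069.4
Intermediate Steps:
Q(Y) = -⅓
x(E) = (7 + E)/(-⅓ + E) (x(E) = (E + 7)/(E - ⅓) = (7 + E)/(-⅓ + E))
C = -1797/5 (C = ((3*(7 - 3)/(-1 + 3*(-3)))*599)/2 = ((3*4/(-1 - 9))*599)/2 = ((3*4/(-10))*599)/2 = ((3*(-⅒)*4)*599)/2 = (-6/5*599)/2 = (½)*(-3594/5) = -1797/5 ≈ -359.40)
-(C - 1*5710) = -(-1797/5 - 1*5710) = -(-1797/5 - 5710) = -1*(-30347/5) = 30347/5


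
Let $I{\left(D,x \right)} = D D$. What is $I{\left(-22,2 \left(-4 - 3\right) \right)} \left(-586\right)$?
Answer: $-283624$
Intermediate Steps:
$I{\left(D,x \right)} = D^{2}$
$I{\left(-22,2 \left(-4 - 3\right) \right)} \left(-586\right) = \left(-22\right)^{2} \left(-586\right) = 484 \left(-586\right) = -283624$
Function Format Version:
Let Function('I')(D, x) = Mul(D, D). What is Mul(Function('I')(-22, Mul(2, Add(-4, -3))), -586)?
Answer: -283624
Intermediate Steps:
Function('I')(D, x) = Pow(D, 2)
Mul(Function('I')(-22, Mul(2, Add(-4, -3))), -586) = Mul(Pow(-22, 2), -586) = Mul(484, -586) = -283624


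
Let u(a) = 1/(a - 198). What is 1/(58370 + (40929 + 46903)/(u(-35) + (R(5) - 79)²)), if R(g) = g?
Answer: 1275907/74495156446 ≈ 1.7127e-5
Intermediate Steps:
u(a) = 1/(-198 + a)
1/(58370 + (40929 + 46903)/(u(-35) + (R(5) - 79)²)) = 1/(58370 + (40929 + 46903)/(1/(-198 - 35) + (5 - 79)²)) = 1/(58370 + 87832/(1/(-233) + (-74)²)) = 1/(58370 + 87832/(-1/233 + 5476)) = 1/(58370 + 87832/(1275907/233)) = 1/(58370 + 87832*(233/1275907)) = 1/(58370 + 20464856/1275907) = 1/(74495156446/1275907) = 1275907/74495156446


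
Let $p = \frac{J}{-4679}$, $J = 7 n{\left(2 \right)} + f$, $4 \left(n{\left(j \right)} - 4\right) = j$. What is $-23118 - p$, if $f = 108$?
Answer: $- \frac{216337965}{9358} \approx -23118.0$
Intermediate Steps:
$n{\left(j \right)} = 4 + \frac{j}{4}$
$J = \frac{279}{2}$ ($J = 7 \left(4 + \frac{1}{4} \cdot 2\right) + 108 = 7 \left(4 + \frac{1}{2}\right) + 108 = 7 \cdot \frac{9}{2} + 108 = \frac{63}{2} + 108 = \frac{279}{2} \approx 139.5$)
$p = - \frac{279}{9358}$ ($p = \frac{279}{2 \left(-4679\right)} = \frac{279}{2} \left(- \frac{1}{4679}\right) = - \frac{279}{9358} \approx -0.029814$)
$-23118 - p = -23118 - - \frac{279}{9358} = -23118 + \frac{279}{9358} = - \frac{216337965}{9358}$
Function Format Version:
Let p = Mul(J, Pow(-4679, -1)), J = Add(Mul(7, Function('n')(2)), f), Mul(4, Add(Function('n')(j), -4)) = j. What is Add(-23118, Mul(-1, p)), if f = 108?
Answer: Rational(-216337965, 9358) ≈ -23118.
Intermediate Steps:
Function('n')(j) = Add(4, Mul(Rational(1, 4), j))
J = Rational(279, 2) (J = Add(Mul(7, Add(4, Mul(Rational(1, 4), 2))), 108) = Add(Mul(7, Add(4, Rational(1, 2))), 108) = Add(Mul(7, Rational(9, 2)), 108) = Add(Rational(63, 2), 108) = Rational(279, 2) ≈ 139.50)
p = Rational(-279, 9358) (p = Mul(Rational(279, 2), Pow(-4679, -1)) = Mul(Rational(279, 2), Rational(-1, 4679)) = Rational(-279, 9358) ≈ -0.029814)
Add(-23118, Mul(-1, p)) = Add(-23118, Mul(-1, Rational(-279, 9358))) = Add(-23118, Rational(279, 9358)) = Rational(-216337965, 9358)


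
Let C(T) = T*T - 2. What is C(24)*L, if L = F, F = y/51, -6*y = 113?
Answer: -32431/153 ≈ -211.97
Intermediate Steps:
y = -113/6 (y = -⅙*113 = -113/6 ≈ -18.833)
F = -113/306 (F = -113/6/51 = -113/6*1/51 = -113/306 ≈ -0.36928)
C(T) = -2 + T² (C(T) = T² - 2 = -2 + T²)
L = -113/306 ≈ -0.36928
C(24)*L = (-2 + 24²)*(-113/306) = (-2 + 576)*(-113/306) = 574*(-113/306) = -32431/153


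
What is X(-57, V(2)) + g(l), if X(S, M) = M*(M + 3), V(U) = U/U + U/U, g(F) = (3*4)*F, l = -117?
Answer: -1394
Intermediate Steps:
g(F) = 12*F
V(U) = 2 (V(U) = 1 + 1 = 2)
X(S, M) = M*(3 + M)
X(-57, V(2)) + g(l) = 2*(3 + 2) + 12*(-117) = 2*5 - 1404 = 10 - 1404 = -1394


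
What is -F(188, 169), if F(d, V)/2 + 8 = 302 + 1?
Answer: -590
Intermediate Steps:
F(d, V) = 590 (F(d, V) = -16 + 2*(302 + 1) = -16 + 2*303 = -16 + 606 = 590)
-F(188, 169) = -1*590 = -590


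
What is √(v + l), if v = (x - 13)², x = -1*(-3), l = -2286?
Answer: I*√2186 ≈ 46.755*I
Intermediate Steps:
x = 3
v = 100 (v = (3 - 13)² = (-10)² = 100)
√(v + l) = √(100 - 2286) = √(-2186) = I*√2186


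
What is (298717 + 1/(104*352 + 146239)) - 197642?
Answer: 18481260526/182847 ≈ 1.0108e+5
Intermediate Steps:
(298717 + 1/(104*352 + 146239)) - 197642 = (298717 + 1/(36608 + 146239)) - 197642 = (298717 + 1/182847) - 197642 = 54619507300/182847 - 197642 = 18481260526/182847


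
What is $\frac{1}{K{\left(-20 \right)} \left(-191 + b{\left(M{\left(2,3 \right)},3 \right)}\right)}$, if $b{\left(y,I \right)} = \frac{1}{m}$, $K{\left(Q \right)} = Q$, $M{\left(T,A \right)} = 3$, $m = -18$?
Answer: $\frac{9}{34390} \approx 0.0002617$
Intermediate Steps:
$b{\left(y,I \right)} = - \frac{1}{18}$ ($b{\left(y,I \right)} = \frac{1}{-18} = - \frac{1}{18}$)
$\frac{1}{K{\left(-20 \right)} \left(-191 + b{\left(M{\left(2,3 \right)},3 \right)}\right)} = \frac{1}{\left(-20\right) \left(-191 - \frac{1}{18}\right)} = \frac{1}{\left(-20\right) \left(- \frac{3439}{18}\right)} = \frac{1}{\frac{34390}{9}} = \frac{9}{34390}$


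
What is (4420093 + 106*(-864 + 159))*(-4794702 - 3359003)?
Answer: -35430808019915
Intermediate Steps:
(4420093 + 106*(-864 + 159))*(-4794702 - 3359003) = (4420093 + 106*(-705))*(-8153705) = (4420093 - 74730)*(-8153705) = 4345363*(-8153705) = -35430808019915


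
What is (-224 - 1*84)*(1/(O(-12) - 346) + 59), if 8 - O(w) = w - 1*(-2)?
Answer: -1490027/82 ≈ -18171.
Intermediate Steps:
O(w) = 6 - w (O(w) = 8 - (w - 1*(-2)) = 8 - (w + 2) = 8 - (2 + w) = 8 + (-2 - w) = 6 - w)
(-224 - 1*84)*(1/(O(-12) - 346) + 59) = (-224 - 1*84)*(1/((6 - 1*(-12)) - 346) + 59) = (-224 - 84)*(1/((6 + 12) - 346) + 59) = -308*(1/(18 - 346) + 59) = -308*(1/(-328) + 59) = -308*(-1/328 + 59) = -308*19351/328 = -1490027/82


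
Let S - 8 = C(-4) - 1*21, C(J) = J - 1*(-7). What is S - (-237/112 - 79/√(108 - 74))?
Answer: -883/112 + 79*√34/34 ≈ 5.6645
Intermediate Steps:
C(J) = 7 + J (C(J) = J + 7 = 7 + J)
S = -10 (S = 8 + ((7 - 4) - 1*21) = 8 + (3 - 21) = 8 - 18 = -10)
S - (-237/112 - 79/√(108 - 74)) = -10 - (-237/112 - 79/√(108 - 74)) = -10 - (-237*1/112 - 79*√34/34) = -10 - (-237/112 - 79*√34/34) = -10 + (237/112 + 79*√34/34) = -883/112 + 79*√34/34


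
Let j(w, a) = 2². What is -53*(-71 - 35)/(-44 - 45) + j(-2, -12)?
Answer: -5262/89 ≈ -59.124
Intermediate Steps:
j(w, a) = 4
-53*(-71 - 35)/(-44 - 45) + j(-2, -12) = -53*(-71 - 35)/(-44 - 45) + 4 = -(-5618)/(-89) + 4 = -(-5618)*(-1)/89 + 4 = -53*106/89 + 4 = -5618/89 + 4 = -5262/89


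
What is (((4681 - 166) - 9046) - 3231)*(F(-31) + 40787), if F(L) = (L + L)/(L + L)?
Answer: -316596456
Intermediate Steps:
F(L) = 1 (F(L) = (2*L)/((2*L)) = (2*L)*(1/(2*L)) = 1)
(((4681 - 166) - 9046) - 3231)*(F(-31) + 40787) = (((4681 - 166) - 9046) - 3231)*(1 + 40787) = ((4515 - 9046) - 3231)*40788 = (-4531 - 3231)*40788 = -7762*40788 = -316596456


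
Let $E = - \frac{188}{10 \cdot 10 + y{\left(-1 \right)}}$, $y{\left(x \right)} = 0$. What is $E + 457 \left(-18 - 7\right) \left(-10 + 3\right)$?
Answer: $\frac{1999328}{25} \approx 79973.0$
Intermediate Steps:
$E = - \frac{47}{25}$ ($E = - \frac{188}{10 \cdot 10 + 0} = - \frac{188}{100 + 0} = - \frac{188}{100} = \left(-188\right) \frac{1}{100} = - \frac{47}{25} \approx -1.88$)
$E + 457 \left(-18 - 7\right) \left(-10 + 3\right) = - \frac{47}{25} + 457 \left(-18 - 7\right) \left(-10 + 3\right) = - \frac{47}{25} + 457 \left(\left(-25\right) \left(-7\right)\right) = - \frac{47}{25} + 457 \cdot 175 = - \frac{47}{25} + 79975 = \frac{1999328}{25}$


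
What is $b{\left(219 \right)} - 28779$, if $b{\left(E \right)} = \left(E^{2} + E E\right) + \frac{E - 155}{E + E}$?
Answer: $\frac{14704349}{219} \approx 67143.0$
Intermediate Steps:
$b{\left(E \right)} = 2 E^{2} + \frac{-155 + E}{2 E}$ ($b{\left(E \right)} = \left(E^{2} + E^{2}\right) + \frac{-155 + E}{2 E} = 2 E^{2} + \left(-155 + E\right) \frac{1}{2 E} = 2 E^{2} + \frac{-155 + E}{2 E}$)
$b{\left(219 \right)} - 28779 = \frac{-155 + 219 + 4 \cdot 219^{3}}{2 \cdot 219} - 28779 = \frac{1}{2} \cdot \frac{1}{219} \left(-155 + 219 + 4 \cdot 10503459\right) - 28779 = \frac{1}{2} \cdot \frac{1}{219} \left(-155 + 219 + 42013836\right) - 28779 = \frac{1}{2} \cdot \frac{1}{219} \cdot 42013900 - 28779 = \frac{21006950}{219} - 28779 = \frac{14704349}{219}$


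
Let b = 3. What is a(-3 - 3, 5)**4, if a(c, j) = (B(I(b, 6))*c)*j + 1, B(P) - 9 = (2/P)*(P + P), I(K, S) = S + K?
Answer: 22898045041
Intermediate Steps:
I(K, S) = K + S
B(P) = 13 (B(P) = 9 + (2/P)*(P + P) = 9 + (2/P)*(2*P) = 9 + 4 = 13)
a(c, j) = 1 + 13*c*j (a(c, j) = (13*c)*j + 1 = 13*c*j + 1 = 1 + 13*c*j)
a(-3 - 3, 5)**4 = (1 + 13*(-3 - 3)*5)**4 = (1 + 13*(-6)*5)**4 = (1 - 390)**4 = (-389)**4 = 22898045041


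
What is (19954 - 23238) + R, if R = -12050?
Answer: -15334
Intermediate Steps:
(19954 - 23238) + R = (19954 - 23238) - 12050 = -3284 - 12050 = -15334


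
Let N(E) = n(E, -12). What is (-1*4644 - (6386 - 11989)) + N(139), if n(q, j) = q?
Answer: 1098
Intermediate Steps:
N(E) = E
(-1*4644 - (6386 - 11989)) + N(139) = (-1*4644 - (6386 - 11989)) + 139 = (-4644 - 1*(-5603)) + 139 = (-4644 + 5603) + 139 = 959 + 139 = 1098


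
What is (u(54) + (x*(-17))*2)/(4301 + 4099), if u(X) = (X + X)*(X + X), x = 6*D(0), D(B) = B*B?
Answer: 243/175 ≈ 1.3886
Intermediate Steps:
D(B) = B²
x = 0 (x = 6*0² = 6*0 = 0)
u(X) = 4*X² (u(X) = (2*X)*(2*X) = 4*X²)
(u(54) + (x*(-17))*2)/(4301 + 4099) = (4*54² + (0*(-17))*2)/(4301 + 4099) = (4*2916 + 0*2)/8400 = (11664 + 0)*(1/8400) = 11664*(1/8400) = 243/175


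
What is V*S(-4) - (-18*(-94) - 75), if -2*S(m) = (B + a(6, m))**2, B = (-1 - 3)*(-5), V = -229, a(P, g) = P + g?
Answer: 53801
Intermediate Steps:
B = 20 (B = -4*(-5) = 20)
S(m) = -(26 + m)**2/2 (S(m) = -(20 + (6 + m))**2/2 = -(26 + m)**2/2)
V*S(-4) - (-18*(-94) - 75) = -(-229)*(26 - 4)**2/2 - (-18*(-94) - 75) = -(-229)*22**2/2 - (1692 - 75) = -(-229)*484/2 - 1*1617 = -229*(-242) - 1617 = 55418 - 1617 = 53801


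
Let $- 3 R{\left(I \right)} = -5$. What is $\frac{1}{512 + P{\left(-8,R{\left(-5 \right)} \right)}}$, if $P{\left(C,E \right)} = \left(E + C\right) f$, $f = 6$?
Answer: $\frac{1}{474} \approx 0.0021097$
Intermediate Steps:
$R{\left(I \right)} = \frac{5}{3}$ ($R{\left(I \right)} = \left(- \frac{1}{3}\right) \left(-5\right) = \frac{5}{3}$)
$P{\left(C,E \right)} = 6 C + 6 E$ ($P{\left(C,E \right)} = \left(E + C\right) 6 = \left(C + E\right) 6 = 6 C + 6 E$)
$\frac{1}{512 + P{\left(-8,R{\left(-5 \right)} \right)}} = \frac{1}{512 + \left(6 \left(-8\right) + 6 \cdot \frac{5}{3}\right)} = \frac{1}{512 + \left(-48 + 10\right)} = \frac{1}{512 - 38} = \frac{1}{474}$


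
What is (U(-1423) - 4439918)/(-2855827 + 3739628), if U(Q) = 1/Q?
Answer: -6318003315/1257648823 ≈ -5.0237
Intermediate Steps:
(U(-1423) - 4439918)/(-2855827 + 3739628) = (1/(-1423) - 4439918)/(-2855827 + 3739628) = (-1/1423 - 4439918)/883801 = -6318003315/1423*1/883801 = -6318003315/1257648823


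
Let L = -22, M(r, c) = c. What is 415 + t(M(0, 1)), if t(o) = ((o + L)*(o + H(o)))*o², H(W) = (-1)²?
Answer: 373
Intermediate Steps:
H(W) = 1
t(o) = o²*(1 + o)*(-22 + o) (t(o) = ((o - 22)*(o + 1))*o² = ((-22 + o)*(1 + o))*o² = ((1 + o)*(-22 + o))*o² = o²*(1 + o)*(-22 + o))
415 + t(M(0, 1)) = 415 + 1²*(-22 + 1² - 21*1) = 415 + 1*(-22 + 1 - 21) = 415 + 1*(-42) = 415 - 42 = 373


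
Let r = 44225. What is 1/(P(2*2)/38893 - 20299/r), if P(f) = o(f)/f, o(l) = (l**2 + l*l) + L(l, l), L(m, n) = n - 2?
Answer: -3440085850/1578226189 ≈ -2.1797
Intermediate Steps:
L(m, n) = -2 + n
o(l) = -2 + l + 2*l**2 (o(l) = (l**2 + l*l) + (-2 + l) = (l**2 + l**2) + (-2 + l) = 2*l**2 + (-2 + l) = -2 + l + 2*l**2)
P(f) = (-2 + f + 2*f**2)/f
1/(P(2*2)/38893 - 20299/r) = 1/((1 - 2/(2*2) + 2*(2*2))/38893 - 20299/44225) = 1/((1 - 2/4 + 2*4)*(1/38893) - 20299*1/44225) = 1/((1 - 2*1/4 + 8)*(1/38893) - 20299/44225) = 1/((1 - 1/2 + 8)*(1/38893) - 20299/44225) = 1/((17/2)*(1/38893) - 20299/44225) = 1/(17/77786 - 20299/44225) = 1/(-1578226189/3440085850) = -3440085850/1578226189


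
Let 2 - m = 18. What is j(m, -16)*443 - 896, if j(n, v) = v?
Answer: -7984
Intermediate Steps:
m = -16 (m = 2 - 1*18 = 2 - 18 = -16)
j(m, -16)*443 - 896 = -16*443 - 896 = -7088 - 896 = -7984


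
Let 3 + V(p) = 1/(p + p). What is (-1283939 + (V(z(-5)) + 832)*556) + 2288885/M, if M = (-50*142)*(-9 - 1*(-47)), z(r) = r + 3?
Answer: -44417847617/53960 ≈ -8.2316e+5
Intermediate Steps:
z(r) = 3 + r
M = -269800 (M = -7100*(-9 + 47) = -7100*38 = -269800)
V(p) = -3 + 1/(2*p) (V(p) = -3 + 1/(p + p) = -3 + 1/(2*p))
(-1283939 + (V(z(-5)) + 832)*556) + 2288885/M = (-1283939 + ((-3 + 1/(2*(3 - 5))) + 832)*556) + 2288885/(-269800) = (-1283939 + ((-3 + (1/2)/(-2)) + 832)*556) + 2288885*(-1/269800) = (-1283939 + ((-3 + (1/2)*(-1/2)) + 832)*556) - 457777/53960 = (-1283939 + ((-3 - 1/4) + 832)*556) - 457777/53960 = (-1283939 + (-13/4 + 832)*556) - 457777/53960 = (-1283939 + (3315/4)*556) - 457777/53960 = (-1283939 + 460785) - 457777/53960 = -823154 - 457777/53960 = -44417847617/53960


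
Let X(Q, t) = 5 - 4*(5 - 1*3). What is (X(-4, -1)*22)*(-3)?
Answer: 198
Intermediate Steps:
X(Q, t) = -3 (X(Q, t) = 5 - 4*(5 - 3) = 5 - 4*2 = 5 - 8 = -3)
(X(-4, -1)*22)*(-3) = -3*22*(-3) = -66*(-3) = 198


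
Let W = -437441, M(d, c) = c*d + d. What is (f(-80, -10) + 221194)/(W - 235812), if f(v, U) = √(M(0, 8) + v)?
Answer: -221194/673253 - 4*I*√5/673253 ≈ -0.32855 - 1.3285e-5*I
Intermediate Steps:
M(d, c) = d + c*d
f(v, U) = √v (f(v, U) = √(0*(1 + 8) + v) = √(0*9 + v) = √(0 + v) = √v)
(f(-80, -10) + 221194)/(W - 235812) = (√(-80) + 221194)/(-437441 - 235812) = (4*I*√5 + 221194)/(-673253) = (221194 + 4*I*√5)*(-1/673253) = -221194/673253 - 4*I*√5/673253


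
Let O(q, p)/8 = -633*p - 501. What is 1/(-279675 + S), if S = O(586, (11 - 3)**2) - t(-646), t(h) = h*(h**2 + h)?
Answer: 1/268561041 ≈ 3.7235e-9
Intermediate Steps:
O(q, p) = -4008 - 5064*p (O(q, p) = 8*(-633*p - 501) = 8*(-501 - 633*p) = -4008 - 5064*p)
t(h) = h*(h + h**2)
S = 268840716 (S = (-4008 - 5064*(11 - 3)**2) - (-646)**2*(1 - 646) = (-4008 - 5064*8**2) - 417316*(-645) = (-4008 - 5064*64) - 1*(-269168820) = (-4008 - 324096) + 269168820 = -328104 + 269168820 = 268840716)
1/(-279675 + S) = 1/(-279675 + 268840716) = 1/268561041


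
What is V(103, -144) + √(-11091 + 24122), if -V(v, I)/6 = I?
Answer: 864 + √13031 ≈ 978.15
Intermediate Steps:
V(v, I) = -6*I
V(103, -144) + √(-11091 + 24122) = -6*(-144) + √(-11091 + 24122) = 864 + √13031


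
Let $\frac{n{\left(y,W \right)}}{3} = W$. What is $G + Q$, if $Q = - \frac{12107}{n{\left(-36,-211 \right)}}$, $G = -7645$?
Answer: $- \frac{4827178}{633} \approx -7625.9$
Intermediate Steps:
$n{\left(y,W \right)} = 3 W$
$Q = \frac{12107}{633}$ ($Q = - \frac{12107}{3 \left(-211\right)} = - \frac{12107}{-633} = \left(-12107\right) \left(- \frac{1}{633}\right) = \frac{12107}{633} \approx 19.126$)
$G + Q = -7645 + \frac{12107}{633} = - \frac{4827178}{633}$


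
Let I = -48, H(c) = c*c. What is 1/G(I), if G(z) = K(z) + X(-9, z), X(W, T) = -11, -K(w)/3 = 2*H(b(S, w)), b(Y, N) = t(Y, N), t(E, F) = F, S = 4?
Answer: -1/13835 ≈ -7.2280e-5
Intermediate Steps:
b(Y, N) = N
H(c) = c²
K(w) = -6*w²
G(z) = -11 - 6*z² (G(z) = -6*z² - 11 = -11 - 6*z²)
1/G(I) = 1/(-11 - 6*(-48)²) = 1/(-11 - 6*2304) = 1/(-11 - 13824) = 1/(-13835) = -1/13835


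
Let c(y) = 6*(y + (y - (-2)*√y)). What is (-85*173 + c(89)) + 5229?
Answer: -8408 + 12*√89 ≈ -8294.8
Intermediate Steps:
c(y) = 12*y + 12*√y (c(y) = 6*(y + (y + 2*√y)) = 6*(2*y + 2*√y) = 12*y + 12*√y)
(-85*173 + c(89)) + 5229 = (-85*173 + (12*89 + 12*√89)) + 5229 = (-14705 + (1068 + 12*√89)) + 5229 = (-13637 + 12*√89) + 5229 = -8408 + 12*√89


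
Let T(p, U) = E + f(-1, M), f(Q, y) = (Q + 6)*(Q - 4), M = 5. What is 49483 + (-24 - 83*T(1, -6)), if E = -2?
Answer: 51700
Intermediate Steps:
f(Q, y) = (-4 + Q)*(6 + Q) (f(Q, y) = (6 + Q)*(-4 + Q) = (-4 + Q)*(6 + Q))
T(p, U) = -27 (T(p, U) = -2 + (-24 + (-1)**2 + 2*(-1)) = -2 + (-24 + 1 - 2) = -2 - 25 = -27)
49483 + (-24 - 83*T(1, -6)) = 49483 + (-24 - 83*(-27)) = 49483 + (-24 + 2241) = 49483 + 2217 = 51700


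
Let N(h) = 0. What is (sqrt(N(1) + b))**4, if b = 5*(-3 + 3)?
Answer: 0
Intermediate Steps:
b = 0 (b = 5*0 = 0)
(sqrt(N(1) + b))**4 = (sqrt(0 + 0))**4 = (sqrt(0))**4 = 0**4 = 0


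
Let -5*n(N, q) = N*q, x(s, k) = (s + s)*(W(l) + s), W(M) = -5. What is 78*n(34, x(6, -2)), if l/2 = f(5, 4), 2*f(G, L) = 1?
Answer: -31824/5 ≈ -6364.8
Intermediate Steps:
f(G, L) = 1/2 (f(G, L) = (1/2)*1 = 1/2)
l = 1 (l = 2*(1/2) = 1)
x(s, k) = 2*s*(-5 + s) (x(s, k) = (s + s)*(-5 + s) = (2*s)*(-5 + s) = 2*s*(-5 + s))
n(N, q) = -N*q/5
78*n(34, x(6, -2)) = 78*(-1/5*34*2*6*(-5 + 6)) = 78*(-1/5*34*2*6*1) = 78*(-1/5*34*12) = 78*(-408/5) = -31824/5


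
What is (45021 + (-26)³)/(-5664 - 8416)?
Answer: -499/256 ≈ -1.9492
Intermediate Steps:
(45021 + (-26)³)/(-5664 - 8416) = (45021 - 17576)/(-14080) = 27445*(-1/14080) = -499/256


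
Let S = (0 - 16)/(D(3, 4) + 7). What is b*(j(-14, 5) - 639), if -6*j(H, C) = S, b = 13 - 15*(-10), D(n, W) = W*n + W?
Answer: -7185529/69 ≈ -1.0414e+5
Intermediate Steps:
D(n, W) = W + W*n
b = 163 (b = 13 + 150 = 163)
S = -16/23 (S = (0 - 16)/(4*(1 + 3) + 7) = -16/(4*4 + 7) = -16/(16 + 7) = -16/23 ≈ -0.69565)
j(H, C) = 8/69 (j(H, C) = -1/6*(-16/23) = 8/69)
b*(j(-14, 5) - 639) = 163*(8/69 - 639) = 163*(-44083/69) = -7185529/69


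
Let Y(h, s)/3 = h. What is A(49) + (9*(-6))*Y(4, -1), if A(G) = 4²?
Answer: -632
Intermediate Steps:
Y(h, s) = 3*h
A(G) = 16
A(49) + (9*(-6))*Y(4, -1) = 16 + (9*(-6))*(3*4) = 16 - 54*12 = 16 - 648 = -632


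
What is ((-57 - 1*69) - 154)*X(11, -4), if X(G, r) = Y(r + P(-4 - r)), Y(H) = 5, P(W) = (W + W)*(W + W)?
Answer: -1400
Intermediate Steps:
P(W) = 4*W² (P(W) = (2*W)*(2*W) = 4*W²)
X(G, r) = 5
((-57 - 1*69) - 154)*X(11, -4) = ((-57 - 1*69) - 154)*5 = ((-57 - 69) - 154)*5 = (-126 - 154)*5 = -280*5 = -1400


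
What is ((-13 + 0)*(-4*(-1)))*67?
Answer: -3484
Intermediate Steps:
((-13 + 0)*(-4*(-1)))*67 = -13*4*67 = -52*67 = -3484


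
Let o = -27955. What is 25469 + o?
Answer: -2486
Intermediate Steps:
25469 + o = 25469 - 27955 = -2486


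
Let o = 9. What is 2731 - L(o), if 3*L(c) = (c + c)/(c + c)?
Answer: 8192/3 ≈ 2730.7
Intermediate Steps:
L(c) = 1/3 (L(c) = ((c + c)/(c + c))/3 = ((2*c)/((2*c)))/3 = ((2*c)*(1/(2*c)))/3 = (1/3)*1 = 1/3)
2731 - L(o) = 2731 - 1*1/3 = 2731 - 1/3 = 8192/3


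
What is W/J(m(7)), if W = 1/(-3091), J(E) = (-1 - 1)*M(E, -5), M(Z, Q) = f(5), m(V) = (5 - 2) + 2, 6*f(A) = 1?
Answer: 3/3091 ≈ 0.00097056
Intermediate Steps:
f(A) = 1/6 (f(A) = (1/6)*1 = 1/6)
m(V) = 5 (m(V) = 3 + 2 = 5)
M(Z, Q) = 1/6
J(E) = -1/3 (J(E) = (-1 - 1)*(1/6) = -2*1/6 = -1/3)
W = -1/3091 ≈ -0.00032352
W/J(m(7)) = -1/(3091*(-1/3)) = -1/3091*(-3) = 3/3091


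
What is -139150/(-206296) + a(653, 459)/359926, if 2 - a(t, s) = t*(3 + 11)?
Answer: 12049539365/18562823524 ≈ 0.64912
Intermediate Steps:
a(t, s) = 2 - 14*t (a(t, s) = 2 - t*(3 + 11) = 2 - t*14 = 2 - 14*t)
-139150/(-206296) + a(653, 459)/359926 = -139150/(-206296) + (2 - 14*653)/359926 = -139150*(-1/206296) + (2 - 9142)*(1/359926) = 69575/103148 - 9140*1/359926 = 69575/103148 - 4570/179963 = 12049539365/18562823524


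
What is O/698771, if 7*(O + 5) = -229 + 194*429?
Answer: 82962/4891397 ≈ 0.016961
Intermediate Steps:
O = 82962/7 (O = -5 + (-229 + 194*429)/7 = -5 + (-229 + 83226)/7 = -5 + (1/7)*82997 = -5 + 82997/7 = 82962/7 ≈ 11852.)
O/698771 = (82962/7)/698771 = (82962/7)*(1/698771) = 82962/4891397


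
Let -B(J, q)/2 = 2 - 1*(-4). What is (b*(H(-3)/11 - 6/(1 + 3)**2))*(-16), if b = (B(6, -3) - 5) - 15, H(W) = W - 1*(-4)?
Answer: -1600/11 ≈ -145.45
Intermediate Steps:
B(J, q) = -12 (B(J, q) = -2*(2 - 1*(-4)) = -2*(2 + 4) = -2*6 = -12)
H(W) = 4 + W (H(W) = W + 4 = 4 + W)
b = -32 (b = (-12 - 5) - 15 = -17 - 15 = -32)
(b*(H(-3)/11 - 6/(1 + 3)**2))*(-16) = -32*((4 - 3)/11 - 6/(1 + 3)**2)*(-16) = -32*(1*(1/11) - 6/(4**2))*(-16) = -32*(1/11 - 6/16)*(-16) = -32*(1/11 - 6*1/16)*(-16) = -32*(1/11 - 3/8)*(-16) = -32*(-25/88)*(-16) = (100/11)*(-16) = -1600/11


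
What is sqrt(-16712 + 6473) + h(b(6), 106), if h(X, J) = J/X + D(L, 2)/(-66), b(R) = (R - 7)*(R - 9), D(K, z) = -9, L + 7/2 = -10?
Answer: 2341/66 + I*sqrt(10239) ≈ 35.47 + 101.19*I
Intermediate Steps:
L = -27/2 (L = -7/2 - 10 = -27/2 ≈ -13.500)
b(R) = (-9 + R)*(-7 + R) (b(R) = (-7 + R)*(-9 + R) = (-9 + R)*(-7 + R))
h(X, J) = 3/22 + J/X (h(X, J) = J/X - 9/(-66) = J/X - 9*(-1/66) = J/X + 3/22 = 3/22 + J/X)
sqrt(-16712 + 6473) + h(b(6), 106) = sqrt(-16712 + 6473) + (3/22 + 106/(63 + 6**2 - 16*6)) = sqrt(-10239) + (3/22 + 106/(63 + 36 - 96)) = I*sqrt(10239) + (3/22 + 106/3) = I*sqrt(10239) + 2341/66 = 2341/66 + I*sqrt(10239)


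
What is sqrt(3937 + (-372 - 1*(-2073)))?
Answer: sqrt(5638) ≈ 75.087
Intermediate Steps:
sqrt(3937 + (-372 - 1*(-2073))) = sqrt(3937 + (-372 + 2073)) = sqrt(3937 + 1701) = sqrt(5638)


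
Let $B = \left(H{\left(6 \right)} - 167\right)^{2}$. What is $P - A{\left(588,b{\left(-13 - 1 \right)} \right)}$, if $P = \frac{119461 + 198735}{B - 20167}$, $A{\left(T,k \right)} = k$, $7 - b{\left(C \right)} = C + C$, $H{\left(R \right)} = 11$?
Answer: $\frac{172281}{4169} \approx 41.324$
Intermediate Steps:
$b{\left(C \right)} = 7 - 2 C$ ($b{\left(C \right)} = 7 - \left(C + C\right) = 7 - 2 C$)
$B = 24336$ ($B = \left(11 - 167\right)^{2} = \left(-156\right)^{2} = 24336$)
$P = \frac{318196}{4169}$ ($P = \frac{119461 + 198735}{24336 - 20167} = \frac{318196}{4169} \approx 76.324$)
$P - A{\left(588,b{\left(-13 - 1 \right)} \right)} = \frac{318196}{4169} - \left(7 - 2 \left(-13 - 1\right)\right) = \frac{318196}{4169} - \left(7 - -28\right) = \frac{318196}{4169} - \left(7 + 28\right) = \frac{318196}{4169} - 35 = \frac{172281}{4169}$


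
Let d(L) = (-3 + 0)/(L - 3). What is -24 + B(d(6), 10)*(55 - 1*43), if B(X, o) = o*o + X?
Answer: 1164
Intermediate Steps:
d(L) = -3/(-3 + L)
B(X, o) = X + o² (B(X, o) = o² + X = X + o²)
-24 + B(d(6), 10)*(55 - 1*43) = -24 + (-3/(-3 + 6) + 10²)*(55 - 1*43) = -24 + (-3/3 + 100)*(55 - 43) = -24 + (-3*⅓ + 100)*12 = -24 + (-1 + 100)*12 = -24 + 99*12 = -24 + 1188 = 1164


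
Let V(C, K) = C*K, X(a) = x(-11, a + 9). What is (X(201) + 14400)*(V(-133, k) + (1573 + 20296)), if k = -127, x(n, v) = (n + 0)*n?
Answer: 562833960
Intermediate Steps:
x(n, v) = n² (x(n, v) = n*n = n²)
X(a) = 121 (X(a) = (-11)² = 121)
(X(201) + 14400)*(V(-133, k) + (1573 + 20296)) = (121 + 14400)*(-133*(-127) + (1573 + 20296)) = 14521*(16891 + 21869) = 14521*38760 = 562833960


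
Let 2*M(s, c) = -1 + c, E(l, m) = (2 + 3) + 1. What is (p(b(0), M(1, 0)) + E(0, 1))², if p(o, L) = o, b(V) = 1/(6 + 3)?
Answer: 3025/81 ≈ 37.346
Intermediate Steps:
b(V) = ⅑ (b(V) = 1/9 = ⅑)
E(l, m) = 6 (E(l, m) = 5 + 1 = 6)
M(s, c) = -½ + c/2 (M(s, c) = (-1 + c)/2 = -½ + c/2)
(p(b(0), M(1, 0)) + E(0, 1))² = (⅑ + 6)² = (55/9)² = 3025/81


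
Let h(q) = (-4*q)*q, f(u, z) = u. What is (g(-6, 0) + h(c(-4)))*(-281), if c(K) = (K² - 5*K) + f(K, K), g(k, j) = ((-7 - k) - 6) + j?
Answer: 1152943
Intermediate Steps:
g(k, j) = -13 + j - k (g(k, j) = (-13 - k) + j = -13 + j - k)
c(K) = K² - 4*K (c(K) = (K² - 5*K) + K = K² - 4*K)
h(q) = -4*q²
(g(-6, 0) + h(c(-4)))*(-281) = ((-13 + 0 - 1*(-6)) - 4*16*(-4 - 4)²)*(-281) = ((-13 + 0 + 6) - 4*(-4*(-8))²)*(-281) = (-7 - 4*32²)*(-281) = (-7 - 4*1024)*(-281) = (-7 - 4096)*(-281) = -4103*(-281) = 1152943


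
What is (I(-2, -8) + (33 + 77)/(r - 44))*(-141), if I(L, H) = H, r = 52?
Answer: -3243/4 ≈ -810.75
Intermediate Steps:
(I(-2, -8) + (33 + 77)/(r - 44))*(-141) = (-8 + (33 + 77)/(52 - 44))*(-141) = (-8 + 110/8)*(-141) = (-8 + 110*(1/8))*(-141) = (-8 + 55/4)*(-141) = (23/4)*(-141) = -3243/4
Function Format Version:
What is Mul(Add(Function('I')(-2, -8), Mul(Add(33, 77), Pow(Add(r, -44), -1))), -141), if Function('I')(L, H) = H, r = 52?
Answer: Rational(-3243, 4) ≈ -810.75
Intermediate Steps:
Mul(Add(Function('I')(-2, -8), Mul(Add(33, 77), Pow(Add(r, -44), -1))), -141) = Mul(Add(-8, Mul(Add(33, 77), Pow(Add(52, -44), -1))), -141) = Mul(Add(-8, Mul(110, Pow(8, -1))), -141) = Mul(Add(-8, Mul(110, Rational(1, 8))), -141) = Mul(Add(-8, Rational(55, 4)), -141) = Mul(Rational(23, 4), -141) = Rational(-3243, 4)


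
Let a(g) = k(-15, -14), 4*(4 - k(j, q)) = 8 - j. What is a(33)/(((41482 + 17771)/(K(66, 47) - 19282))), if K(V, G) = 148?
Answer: 22323/39502 ≈ 0.56511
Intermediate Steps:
k(j, q) = 2 + j/4 (k(j, q) = 4 - (8 - j)/4 = 4 + (-2 + j/4) = 2 + j/4)
a(g) = -7/4 (a(g) = 2 + (¼)*(-15) = 2 - 15/4 = -7/4)
a(33)/(((41482 + 17771)/(K(66, 47) - 19282))) = -7*(148 - 19282)/(41482 + 17771)/4 = -7/(4*(59253/(-19134))) = -7/(4*(59253*(-1/19134))) = -7/(4*(-19751/6378)) = -7/4*(-6378/19751) = 22323/39502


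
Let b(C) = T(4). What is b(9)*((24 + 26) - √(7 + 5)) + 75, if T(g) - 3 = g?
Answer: 425 - 14*√3 ≈ 400.75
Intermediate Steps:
T(g) = 3 + g
b(C) = 7 (b(C) = 3 + 4 = 7)
b(9)*((24 + 26) - √(7 + 5)) + 75 = 7*((24 + 26) - √(7 + 5)) + 75 = 7*(50 - √12) + 75 = 7*(50 - 2*√3) + 75 = (350 - 14*√3) + 75 = 425 - 14*√3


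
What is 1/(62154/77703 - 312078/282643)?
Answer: -7320736343/2227334604 ≈ -3.2868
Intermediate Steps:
1/(62154/77703 - 312078/282643) = 1/(62154*(1/77703) - 312078*1/282643) = 1/(20718/25901 - 312078/282643) = 1/(-2227334604/7320736343) = -7320736343/2227334604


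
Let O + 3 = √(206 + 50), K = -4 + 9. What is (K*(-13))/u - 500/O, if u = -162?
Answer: -80155/2106 ≈ -38.060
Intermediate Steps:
K = 5
O = 13 (O = -3 + √(206 + 50) = -3 + √256 = -3 + 16 = 13)
(K*(-13))/u - 500/O = (5*(-13))/(-162) - 500/13 = -65*(-1/162) - 500*1/13 = 65/162 - 500/13 = -80155/2106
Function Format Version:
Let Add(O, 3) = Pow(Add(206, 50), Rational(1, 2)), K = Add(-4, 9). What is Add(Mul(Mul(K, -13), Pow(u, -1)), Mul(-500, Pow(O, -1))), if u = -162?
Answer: Rational(-80155, 2106) ≈ -38.060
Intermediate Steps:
K = 5
O = 13 (O = Add(-3, Pow(Add(206, 50), Rational(1, 2))) = Add(-3, Pow(256, Rational(1, 2))) = Add(-3, 16) = 13)
Add(Mul(Mul(K, -13), Pow(u, -1)), Mul(-500, Pow(O, -1))) = Add(Mul(Mul(5, -13), Pow(-162, -1)), Mul(-500, Pow(13, -1))) = Add(Mul(-65, Rational(-1, 162)), Mul(-500, Rational(1, 13))) = Add(Rational(65, 162), Rational(-500, 13)) = Rational(-80155, 2106)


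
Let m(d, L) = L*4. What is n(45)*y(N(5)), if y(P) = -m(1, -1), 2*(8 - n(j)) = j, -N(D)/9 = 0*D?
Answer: -58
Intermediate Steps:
N(D) = 0 (N(D) = -0*D = -9*0 = 0)
m(d, L) = 4*L
n(j) = 8 - j/2
y(P) = 4 (y(P) = -4*(-1) = -1*(-4) = 4)
n(45)*y(N(5)) = (8 - ½*45)*4 = (8 - 45/2)*4 = -29/2*4 = -58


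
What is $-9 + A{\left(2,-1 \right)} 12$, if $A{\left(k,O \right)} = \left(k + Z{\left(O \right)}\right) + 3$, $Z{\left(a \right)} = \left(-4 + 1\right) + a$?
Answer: $3$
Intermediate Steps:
$Z{\left(a \right)} = -3 + a$
$A{\left(k,O \right)} = O + k$ ($A{\left(k,O \right)} = \left(k + \left(-3 + O\right)\right) + 3 = \left(-3 + O + k\right) + 3 = O + k$)
$-9 + A{\left(2,-1 \right)} 12 = -9 + \left(-1 + 2\right) 12 = -9 + 1 \cdot 12 = -9 + 12 = 3$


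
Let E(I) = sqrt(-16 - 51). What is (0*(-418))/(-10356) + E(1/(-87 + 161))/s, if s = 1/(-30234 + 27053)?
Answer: -3181*I*sqrt(67) ≈ -26038.0*I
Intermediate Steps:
s = -1/3181 (s = 1/(-3181) = -1/3181 ≈ -0.00031437)
E(I) = I*sqrt(67) (E(I) = sqrt(-67) = I*sqrt(67))
(0*(-418))/(-10356) + E(1/(-87 + 161))/s = (0*(-418))/(-10356) + (I*sqrt(67))/(-1/3181) = 0*(-1/10356) + (I*sqrt(67))*(-3181) = 0 - 3181*I*sqrt(67) = -3181*I*sqrt(67)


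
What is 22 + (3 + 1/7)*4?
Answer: 242/7 ≈ 34.571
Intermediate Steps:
22 + (3 + 1/7)*4 = 22 + (22/7)*4 = 22 + 88/7 = 242/7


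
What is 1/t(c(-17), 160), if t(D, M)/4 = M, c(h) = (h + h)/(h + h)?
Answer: 1/640 ≈ 0.0015625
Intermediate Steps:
c(h) = 1 (c(h) = (2*h)/((2*h)) = (2*h)*(1/(2*h)) = 1)
t(D, M) = 4*M
1/t(c(-17), 160) = 1/(4*160) = 1/640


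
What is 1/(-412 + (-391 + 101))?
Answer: -1/702 ≈ -0.0014245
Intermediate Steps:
1/(-412 + (-391 + 101)) = 1/(-412 - 290) = 1/(-702) = -1/702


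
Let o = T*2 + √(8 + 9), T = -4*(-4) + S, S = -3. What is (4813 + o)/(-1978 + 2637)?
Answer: 4839/659 + √17/659 ≈ 7.3492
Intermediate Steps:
T = 13 (T = -4*(-4) - 3 = 16 - 3 = 13)
o = 26 + √17 (o = 13*2 + √(8 + 9) = 26 + √17 ≈ 30.123)
(4813 + o)/(-1978 + 2637) = (4813 + (26 + √17))/(-1978 + 2637) = (4839 + √17)/659 = (4839 + √17)*(1/659) = 4839/659 + √17/659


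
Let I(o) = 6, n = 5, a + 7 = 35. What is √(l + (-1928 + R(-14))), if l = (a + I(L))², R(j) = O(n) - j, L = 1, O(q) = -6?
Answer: 2*I*√191 ≈ 27.641*I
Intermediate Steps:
a = 28 (a = -7 + 35 = 28)
R(j) = -6 - j
l = 1156 (l = (28 + 6)² = 34² = 1156)
√(l + (-1928 + R(-14))) = √(1156 + (-1928 + (-6 - 1*(-14)))) = √(1156 + (-1928 + (-6 + 14))) = √(1156 + (-1928 + 8)) = √(1156 - 1920) = √(-764) = 2*I*√191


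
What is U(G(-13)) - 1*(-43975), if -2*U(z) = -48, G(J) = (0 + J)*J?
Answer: 43999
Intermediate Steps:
G(J) = J² (G(J) = J*J = J²)
U(z) = 24 (U(z) = -½*(-48) = 24)
U(G(-13)) - 1*(-43975) = 24 - 1*(-43975) = 24 + 43975 = 43999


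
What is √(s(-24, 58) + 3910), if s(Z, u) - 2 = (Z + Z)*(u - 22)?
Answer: 2*√546 ≈ 46.733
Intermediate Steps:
s(Z, u) = 2 + 2*Z*(-22 + u) (s(Z, u) = 2 + (Z + Z)*(u - 22) = 2 + (2*Z)*(-22 + u) = 2 + 2*Z*(-22 + u))
√(s(-24, 58) + 3910) = √((2 - 44*(-24) + 2*(-24)*58) + 3910) = √((2 + 1056 - 2784) + 3910) = √(-1726 + 3910) = √2184 = 2*√546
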